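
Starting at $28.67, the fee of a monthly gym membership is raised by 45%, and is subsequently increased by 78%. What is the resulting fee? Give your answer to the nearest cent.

$74.00

Each change multiplies by a factor: 1.45 × 1.78 = 2.581.
$28.67 × 2.581 = $73.99727 ≈ $74.00.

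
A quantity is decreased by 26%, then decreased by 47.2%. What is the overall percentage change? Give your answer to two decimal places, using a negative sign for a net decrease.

-60.93%

The combined multiplier is 0.74 × 0.528 = 0.39072.
That corresponds to a decrease of 60.93%.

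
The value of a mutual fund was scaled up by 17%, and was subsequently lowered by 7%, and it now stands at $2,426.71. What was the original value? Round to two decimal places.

$2,230.23

Undoing the 7% decrease: $2,426.71 ÷ 0.93 ≈ $2609.365591.
Undoing the 17% increase: $2609.365591 ÷ 1.17 ≈ $2,230.23.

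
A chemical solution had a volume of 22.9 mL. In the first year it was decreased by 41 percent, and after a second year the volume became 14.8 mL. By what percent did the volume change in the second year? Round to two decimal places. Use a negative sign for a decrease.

9.54%

After the first year: 22.9 × 0.59 = 13.511.
Second-year multiplier: 14.8 ÷ 13.511 ≈ 1.095404.
That is a change of 9.54%.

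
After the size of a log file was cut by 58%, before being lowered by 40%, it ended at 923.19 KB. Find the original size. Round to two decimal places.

3663.45 KB

Undoing the 40% decrease: 923.19 ÷ 0.6 = 1538.65.
Undoing the 58% decrease: 1538.65 ÷ 0.42 ≈ 3663.45 KB.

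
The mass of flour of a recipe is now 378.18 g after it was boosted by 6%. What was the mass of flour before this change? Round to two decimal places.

356.77 g

The overall multiplier applied was 1.06.
So the original mass of flour was 378.18 ÷ 1.06 ≈ 356.77 g.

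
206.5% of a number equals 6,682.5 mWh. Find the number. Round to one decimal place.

6,682.5 mWh ÷ 2.065 ≈ 3,236.1 mWh.

3,236.1 mWh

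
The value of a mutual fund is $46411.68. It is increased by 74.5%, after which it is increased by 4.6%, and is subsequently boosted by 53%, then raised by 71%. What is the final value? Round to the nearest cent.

$221636.84

Apply the 74.5% increase: $46411.68 × 1.745 = $80988.3816.
Apply the 4.6% increase: $80988.3816 × 1.046 = $84713.8471536.
53% increase: $84713.8471536 × 1.53 = $129612.186145008.
71% increase: $129612.186145008 × 1.71 = $221636.83830796368 ≈ $221636.84.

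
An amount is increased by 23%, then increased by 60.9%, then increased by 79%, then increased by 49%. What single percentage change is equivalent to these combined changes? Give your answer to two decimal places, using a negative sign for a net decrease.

427.84%

The combined multiplier is 1.23 × 1.609 × 1.79 × 1.49 = 5.278377597.
That corresponds to an increase of 427.84%.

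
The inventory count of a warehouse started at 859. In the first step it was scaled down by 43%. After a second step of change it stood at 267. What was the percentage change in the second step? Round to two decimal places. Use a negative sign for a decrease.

-45.47%

After the first step: 859 × 0.57 = 489.63.
Second-step multiplier: 267 ÷ 489.63 ≈ 0.54531.
That is a change of -45.47%.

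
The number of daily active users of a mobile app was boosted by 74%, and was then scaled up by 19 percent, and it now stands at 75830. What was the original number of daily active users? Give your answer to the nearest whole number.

36622

Undoing the 19% increase: 75830 ÷ 1.19 ≈ 63722.689076.
Undoing the 74% increase: 63722.689076 ÷ 1.74 ≈ 36622.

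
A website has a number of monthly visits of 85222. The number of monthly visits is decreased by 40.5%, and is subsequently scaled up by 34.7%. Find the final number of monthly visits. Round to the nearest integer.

68302

40.5% decrease: 85222 × 0.595 = 50707.09.
Apply the 34.7% increase: 50707.09 × 1.347 = 68302.45023 ≈ 68302.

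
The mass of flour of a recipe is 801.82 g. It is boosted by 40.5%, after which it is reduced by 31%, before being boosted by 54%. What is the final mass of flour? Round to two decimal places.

Apply the 40.5% increase: 801.82 × 1.405 = 1126.5571.
Apply the 31% decrease: 1126.5571 × 0.69 = 777.324399.
After the 54% increase: 777.324399 × 1.54 = 1197.07957446 ≈ 1197.08.

1197.08 g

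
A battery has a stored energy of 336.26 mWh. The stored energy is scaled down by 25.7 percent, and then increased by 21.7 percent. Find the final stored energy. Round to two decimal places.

Each change multiplies by a factor: 0.743 × 1.217 = 0.904231.
336.26 × 0.904231 = 304.05671606 ≈ 304.06.

304.06 mWh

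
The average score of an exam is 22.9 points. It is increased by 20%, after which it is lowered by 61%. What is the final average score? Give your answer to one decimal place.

10.7 points

Each change multiplies by a factor: 1.2 × 0.39 = 0.468.
22.9 × 0.468 = 10.7172 ≈ 10.7.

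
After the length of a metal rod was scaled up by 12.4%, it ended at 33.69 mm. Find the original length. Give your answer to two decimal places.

29.97 mm

The overall multiplier applied was 1.124.
So the original length was 33.69 ÷ 1.124 ≈ 29.97 mm.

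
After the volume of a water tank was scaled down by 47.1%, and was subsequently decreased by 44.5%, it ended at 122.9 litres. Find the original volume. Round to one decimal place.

Undoing the 44.5% decrease: 122.9 ÷ 0.555 ≈ 221.441441.
Undoing the 47.1% decrease: 221.441441 ÷ 0.529 ≈ 418.6 litres.

418.6 litres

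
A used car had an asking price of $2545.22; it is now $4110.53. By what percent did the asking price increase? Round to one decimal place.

Change: $4110.53 − $2545.22 = $1565.31.
Relative to the original: $1565.31 ÷ $2545.22 ≈ 61.5%.
So the asking price increased by 61.5%.

61.5%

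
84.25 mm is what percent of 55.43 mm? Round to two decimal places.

151.99%

84.25 mm ÷ 55.43 mm ≈ 151.99%.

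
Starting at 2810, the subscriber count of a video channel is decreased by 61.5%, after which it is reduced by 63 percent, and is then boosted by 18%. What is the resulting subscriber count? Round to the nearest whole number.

472

After the 61.5% decrease: 2810 × 0.385 = 1081.85.
After the 63% decrease: 1081.85 × 0.37 = 400.2845.
After the 18% increase: 400.2845 × 1.18 = 472.33571 ≈ 472.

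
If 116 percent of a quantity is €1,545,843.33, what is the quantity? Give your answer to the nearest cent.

€1,545,843.33 ÷ 1.16 ≈ €1,332,623.56.

€1,332,623.56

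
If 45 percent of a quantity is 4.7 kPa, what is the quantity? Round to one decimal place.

10.4 kPa

4.7 kPa ÷ 0.45 ≈ 10.4 kPa.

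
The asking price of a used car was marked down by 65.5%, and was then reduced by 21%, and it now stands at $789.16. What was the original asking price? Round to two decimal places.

The overall multiplier applied was 0.345 × 0.79 = 0.27255.
So the original asking price was $789.16 ÷ 0.27255 ≈ $2895.47.

$2895.47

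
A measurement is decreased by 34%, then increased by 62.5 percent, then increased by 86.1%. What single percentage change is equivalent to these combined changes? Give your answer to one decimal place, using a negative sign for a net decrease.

The combined multiplier is 0.66 × 1.625 × 1.861 = 1.9959225.
That corresponds to an increase of 99.6%.

99.6%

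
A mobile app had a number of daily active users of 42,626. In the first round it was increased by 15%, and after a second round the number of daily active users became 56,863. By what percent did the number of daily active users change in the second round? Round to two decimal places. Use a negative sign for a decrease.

After the first round: 42,626 × 1.15 = 49019.9.
Second-round multiplier: 56,863 ÷ 49019.9 ≈ 1.159998.
That is a change of 16.00%.

16.00%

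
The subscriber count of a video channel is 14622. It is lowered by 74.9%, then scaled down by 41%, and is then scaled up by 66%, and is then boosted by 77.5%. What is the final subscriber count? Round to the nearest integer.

6380

After the 74.9% decrease: 14622 × 0.251 = 3670.122.
Apply the 41% decrease: 3670.122 × 0.59 = 2165.37198.
After the 66% increase: 2165.37198 × 1.66 = 3594.5174868.
Apply the 77.5% increase: 3594.5174868 × 1.775 = 6380.26853907 ≈ 6380.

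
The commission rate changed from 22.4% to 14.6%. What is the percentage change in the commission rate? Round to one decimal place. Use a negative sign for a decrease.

-34.8%

The change is 14.6 − 22.4 = -7.8 percentage points.
Relative to the original 22.4%, that is -7.8 ÷ 22.4 ≈ -34.8%.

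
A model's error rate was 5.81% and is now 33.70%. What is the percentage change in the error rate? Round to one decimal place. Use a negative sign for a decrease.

480.0%

The change is 33.70 − 5.81 = 27.89 percentage points.
Relative to the original 5.81%, that is 27.89 ÷ 5.81 ≈ 480.0%.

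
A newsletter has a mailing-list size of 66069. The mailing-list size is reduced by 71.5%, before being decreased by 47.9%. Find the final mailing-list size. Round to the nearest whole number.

9810

Each change multiplies by a factor: 0.285 × 0.521 = 0.148485.
66069 × 0.148485 = 9810.255465 ≈ 9810.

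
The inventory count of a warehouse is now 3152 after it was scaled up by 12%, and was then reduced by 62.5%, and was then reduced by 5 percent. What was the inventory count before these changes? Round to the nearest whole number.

The overall multiplier applied was 1.12 × 0.375 × 0.95 = 0.399.
So the original inventory count was 3152 ÷ 0.399 ≈ 7900.

7900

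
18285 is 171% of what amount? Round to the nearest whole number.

18285 ÷ 1.71 ≈ 10693.

10693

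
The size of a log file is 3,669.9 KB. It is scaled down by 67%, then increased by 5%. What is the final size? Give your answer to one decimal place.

1,271.6 KB

After the 67% decrease: 3,669.9 × 0.33 = 1211.067.
5% increase: 1211.067 × 1.05 = 1271.62035 ≈ 1,271.6.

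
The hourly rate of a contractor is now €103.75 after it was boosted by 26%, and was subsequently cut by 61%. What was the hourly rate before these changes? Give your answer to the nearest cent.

€211.13

The overall multiplier applied was 1.26 × 0.39 = 0.4914.
So the original hourly rate was €103.75 ÷ 0.4914 ≈ €211.13.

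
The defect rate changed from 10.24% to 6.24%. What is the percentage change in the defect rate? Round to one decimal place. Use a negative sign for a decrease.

The change is 6.24 − 10.24 = -4.00 percentage points.
Relative to the original 10.24%, that is -4.00 ÷ 10.24 ≈ -39.1%.

-39.1%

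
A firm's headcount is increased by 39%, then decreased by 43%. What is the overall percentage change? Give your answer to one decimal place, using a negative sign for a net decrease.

-20.8%

A 39% increase multiplies by 1.39.
Then a 43% decrease: 1.39 × 0.57 = 0.7923.
Overall factor 0.7923, i.e. -20.8%.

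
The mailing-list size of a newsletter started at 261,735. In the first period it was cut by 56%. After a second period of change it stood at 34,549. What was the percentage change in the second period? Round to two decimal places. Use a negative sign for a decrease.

-70.00%

After the first period: 261,735 × 0.44 = 115163.4.
Second-period multiplier: 34,549 ÷ 115163.4 ≈ 0.3.
That is a change of -70.00%.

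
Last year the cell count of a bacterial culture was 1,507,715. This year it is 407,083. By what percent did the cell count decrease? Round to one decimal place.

73.0%

Change: 407,083 − 1,507,715 = -1,100,632.
Relative to the original: -1,100,632 ÷ 1,507,715 ≈ -73.0%.
So the cell count decreased by 73.0%.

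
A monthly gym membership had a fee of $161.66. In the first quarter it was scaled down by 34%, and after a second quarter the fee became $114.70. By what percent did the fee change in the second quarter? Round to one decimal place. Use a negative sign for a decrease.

7.5%

After the first quarter: $161.66 × 0.66 = $106.6956.
Second-quarter multiplier: $114.70 ÷ $106.6956 ≈ 1.07502.
That is a change of 7.5%.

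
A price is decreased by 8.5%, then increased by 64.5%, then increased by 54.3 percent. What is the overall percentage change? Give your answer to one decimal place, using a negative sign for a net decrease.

An 8.5% decrease multiplies by 0.915.
Then a 64.5% increase: 0.915 × 1.645 = 1.505175.
Then a 54.3% increase: 1.505175 × 1.543 = 2.322485025.
Overall factor 2.322485025, i.e. 132.2%.

132.2%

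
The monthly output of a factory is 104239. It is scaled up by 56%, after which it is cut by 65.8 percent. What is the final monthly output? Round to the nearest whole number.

56% increase: 104239 × 1.56 = 162612.84.
After the 65.8% decrease: 162612.84 × 0.342 = 55613.59128 ≈ 55614.

55614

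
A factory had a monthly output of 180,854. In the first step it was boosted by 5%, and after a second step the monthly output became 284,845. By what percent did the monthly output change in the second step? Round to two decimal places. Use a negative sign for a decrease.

50.00%

After the first step: 180,854 × 1.05 = 189896.7.
Second-step multiplier: 284,845 ÷ 189896.7 ≈ 1.5.
That is a change of 50.00%.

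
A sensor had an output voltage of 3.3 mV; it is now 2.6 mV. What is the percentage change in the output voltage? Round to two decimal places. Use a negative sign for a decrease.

-21.21%

Change: 2.6 − 3.3 = -0.7.
Relative to the original: -0.7 ÷ 3.3 ≈ -21.21%.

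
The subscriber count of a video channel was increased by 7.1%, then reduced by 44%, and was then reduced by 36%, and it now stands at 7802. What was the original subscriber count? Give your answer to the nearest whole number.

Undoing the 36% decrease: 7802 ÷ 0.64 = 12190.625.
Undoing the 44% decrease: 12190.625 ÷ 0.56 ≈ 21768.973214.
Undoing the 7.1% increase: 21768.973214 ÷ 1.071 ≈ 20326.

20326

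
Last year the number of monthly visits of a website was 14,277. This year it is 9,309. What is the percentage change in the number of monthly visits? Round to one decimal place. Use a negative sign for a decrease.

-34.8%

Change: 9,309 − 14,277 = -4,968.
Relative to the original: -4,968 ÷ 14,277 ≈ -34.8%.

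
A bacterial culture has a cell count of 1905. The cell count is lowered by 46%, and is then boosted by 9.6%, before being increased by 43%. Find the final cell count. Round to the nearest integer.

Each change multiplies by a factor: 0.54 × 1.096 × 1.43 = 0.8463312.
1905 × 0.8463312 = 1612.260936 ≈ 1612.

1612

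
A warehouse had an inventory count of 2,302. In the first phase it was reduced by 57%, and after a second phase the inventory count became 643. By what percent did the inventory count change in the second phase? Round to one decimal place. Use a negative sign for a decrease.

After the first phase: 2,302 × 0.43 = 989.86.
Second-phase multiplier: 643 ÷ 989.86 ≈ 0.64959.
That is a change of -35.0%.

-35.0%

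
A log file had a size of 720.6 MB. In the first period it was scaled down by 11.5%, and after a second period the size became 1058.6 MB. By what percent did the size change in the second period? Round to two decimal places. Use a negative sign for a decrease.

After the first period: 720.6 × 0.885 = 637.731.
Second-period multiplier: 1058.6 ÷ 637.731 ≈ 1.659948.
That is a change of 65.99%.

65.99%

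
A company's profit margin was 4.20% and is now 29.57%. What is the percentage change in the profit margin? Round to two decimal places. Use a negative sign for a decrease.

604.05%

The change is 29.57 − 4.20 = 25.37 percentage points.
Relative to the original 4.20%, that is 25.37 ÷ 4.20 ≈ 604.05%.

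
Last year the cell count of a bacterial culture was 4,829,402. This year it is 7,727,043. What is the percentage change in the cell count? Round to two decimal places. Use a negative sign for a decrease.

60.00%

Change: 7,727,043 − 4,829,402 = 2,897,641.
Relative to the original: 2,897,641 ÷ 4,829,402 ≈ 60.00%.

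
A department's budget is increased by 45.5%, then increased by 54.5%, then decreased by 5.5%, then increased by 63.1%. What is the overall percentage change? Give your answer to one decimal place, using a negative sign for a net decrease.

The combined multiplier is 1.455 × 1.545 × 0.945 × 1.631 = 3.464792627625.
That corresponds to an increase of 246.5%.

246.5%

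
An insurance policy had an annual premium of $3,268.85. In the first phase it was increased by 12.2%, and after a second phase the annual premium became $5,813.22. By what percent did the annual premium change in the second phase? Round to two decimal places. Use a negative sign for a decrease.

58.50%

After the first phase: $3,268.85 × 1.122 = $3667.6497.
Second-phase multiplier: $5,813.22 ÷ $3667.6497 ≈ 1.584999.
That is a change of 58.50%.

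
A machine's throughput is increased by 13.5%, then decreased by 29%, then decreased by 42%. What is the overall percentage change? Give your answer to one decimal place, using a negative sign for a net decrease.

The combined multiplier is 1.135 × 0.71 × 0.58 = 0.467393.
That corresponds to a decrease of 53.3%.

-53.3%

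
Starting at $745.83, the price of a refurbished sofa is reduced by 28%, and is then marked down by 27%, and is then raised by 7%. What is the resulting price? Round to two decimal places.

Each change multiplies by a factor: 0.72 × 0.73 × 1.07 = 0.562392.
$745.83 × 0.562392 = $419.44882536 ≈ $419.45.

$419.45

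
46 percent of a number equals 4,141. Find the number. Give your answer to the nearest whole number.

9,002

4,141 ÷ 0.46 ≈ 9,002.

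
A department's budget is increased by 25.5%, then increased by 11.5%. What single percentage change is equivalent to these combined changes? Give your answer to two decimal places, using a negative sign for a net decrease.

39.93%

The combined multiplier is 1.255 × 1.115 = 1.399325.
That corresponds to an increase of 39.93%.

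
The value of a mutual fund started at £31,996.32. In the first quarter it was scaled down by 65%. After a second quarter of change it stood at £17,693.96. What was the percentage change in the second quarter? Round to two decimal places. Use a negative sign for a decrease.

After the first quarter: £31,996.32 × 0.35 = £11198.712.
Second-quarter multiplier: £17,693.96 ÷ £11198.712 ≈ 1.58.
That is a change of 58.00%.

58.00%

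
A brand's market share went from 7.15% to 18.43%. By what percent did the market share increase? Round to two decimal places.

157.76%

The change is 18.43 − 7.15 = 11.28 percentage points.
Relative to the original 7.15%, that is 11.28 ÷ 7.15 ≈ 157.76%.
So the market share rose by 157.76%.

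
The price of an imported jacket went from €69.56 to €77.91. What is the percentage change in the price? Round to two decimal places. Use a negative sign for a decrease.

12.00%

Change: €77.91 − €69.56 = €8.35.
Relative to the original: €8.35 ÷ €69.56 ≈ 12.00%.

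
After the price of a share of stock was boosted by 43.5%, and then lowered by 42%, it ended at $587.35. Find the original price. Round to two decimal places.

$705.70

The overall multiplier applied was 1.435 × 0.58 = 0.8323.
So the original price was $587.35 ÷ 0.8323 ≈ $705.70.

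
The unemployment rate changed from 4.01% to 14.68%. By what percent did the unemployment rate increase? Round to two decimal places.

266.08%

The change is 14.68 − 4.01 = 10.67 percentage points.
Relative to the original 4.01%, that is 10.67 ÷ 4.01 ≈ 266.08%.
So the unemployment rate rose by 266.08%.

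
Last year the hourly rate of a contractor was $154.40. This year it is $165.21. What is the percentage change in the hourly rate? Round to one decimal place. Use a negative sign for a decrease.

7.0%

Change: $165.21 − $154.40 = $10.81.
Relative to the original: $10.81 ÷ $154.40 ≈ 7.0%.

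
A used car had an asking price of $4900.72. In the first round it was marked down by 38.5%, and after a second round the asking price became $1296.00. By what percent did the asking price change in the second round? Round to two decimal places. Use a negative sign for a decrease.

After the first round: $4900.72 × 0.615 = $3013.9428.
Second-round multiplier: $1296.00 ÷ $3013.9428 ≈ 0.430002.
That is a change of -57.00%.

-57.00%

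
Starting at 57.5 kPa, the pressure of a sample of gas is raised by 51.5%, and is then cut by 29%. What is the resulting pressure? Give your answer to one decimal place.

Each change multiplies by a factor: 1.515 × 0.71 = 1.07565.
57.5 × 1.07565 = 61.849875 ≈ 61.8.

61.8 kPa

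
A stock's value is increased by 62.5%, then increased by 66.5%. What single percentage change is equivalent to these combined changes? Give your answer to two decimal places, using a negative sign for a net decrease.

170.56%

The combined multiplier is 1.625 × 1.665 = 2.705625.
That corresponds to an increase of 170.56%.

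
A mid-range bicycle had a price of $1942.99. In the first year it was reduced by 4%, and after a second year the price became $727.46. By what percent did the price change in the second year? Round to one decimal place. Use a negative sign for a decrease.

-61.0%

After the first year: $1942.99 × 0.96 = $1865.2704.
Second-year multiplier: $727.46 ÷ $1865.2704 ≈ 0.39.
That is a change of -61.0%.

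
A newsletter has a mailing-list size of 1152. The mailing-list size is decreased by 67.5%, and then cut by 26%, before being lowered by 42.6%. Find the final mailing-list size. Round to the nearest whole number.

Each change multiplies by a factor: 0.325 × 0.74 × 0.574 = 0.138047.
1152 × 0.138047 = 159.030144 ≈ 159.

159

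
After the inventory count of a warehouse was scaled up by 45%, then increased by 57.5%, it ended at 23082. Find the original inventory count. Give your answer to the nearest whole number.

10107

Undoing the 57.5% increase: 23082 ÷ 1.575 ≈ 14655.238095.
Undoing the 45% increase: 14655.238095 ÷ 1.45 ≈ 10107.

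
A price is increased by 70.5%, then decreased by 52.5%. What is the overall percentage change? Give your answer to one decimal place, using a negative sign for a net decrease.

-19.0%

The combined multiplier is 1.705 × 0.475 = 0.809875.
That corresponds to a decrease of 19.0%.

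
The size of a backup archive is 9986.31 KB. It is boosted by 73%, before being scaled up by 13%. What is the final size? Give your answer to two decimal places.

19522.24 KB

Each change multiplies by a factor: 1.73 × 1.13 = 1.9549.
9986.31 × 1.9549 = 19522.237419 ≈ 19522.24.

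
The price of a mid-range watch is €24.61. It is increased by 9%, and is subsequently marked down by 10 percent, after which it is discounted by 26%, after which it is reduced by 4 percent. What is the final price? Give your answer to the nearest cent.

€17.15

Apply the 9% increase: €24.61 × 1.09 = €26.8249.
10% decrease: €26.8249 × 0.9 = €24.14241.
After the 26% decrease: €24.14241 × 0.74 = €17.8653834.
After the 4% decrease: €17.8653834 × 0.96 = €17.150768064 ≈ €17.15.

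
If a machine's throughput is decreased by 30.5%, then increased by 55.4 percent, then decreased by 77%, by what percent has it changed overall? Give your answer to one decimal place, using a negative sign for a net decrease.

A 30.5% decrease multiplies by 0.695.
Then a 55.4% increase: 0.695 × 1.554 = 1.08003.
Then a 77% decrease: 1.08003 × 0.23 = 0.2484069.
Overall factor 0.2484069, i.e. -75.2%.

-75.2%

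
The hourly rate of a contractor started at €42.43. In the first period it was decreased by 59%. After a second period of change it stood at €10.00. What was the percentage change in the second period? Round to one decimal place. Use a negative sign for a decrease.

-42.5%

After the first period: €42.43 × 0.41 = €17.3963.
Second-period multiplier: €10.00 ÷ €17.3963 ≈ 0.57483.
That is a change of -42.5%.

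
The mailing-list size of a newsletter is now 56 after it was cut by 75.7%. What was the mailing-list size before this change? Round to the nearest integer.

230

The overall multiplier applied was 0.243.
So the original mailing-list size was 56 ÷ 0.243 ≈ 230.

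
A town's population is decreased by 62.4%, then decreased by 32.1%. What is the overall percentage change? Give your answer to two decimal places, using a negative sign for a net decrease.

-74.47%

A 62.4% decrease multiplies by 0.376.
Then a 32.1% decrease: 0.376 × 0.679 = 0.255304.
Overall factor 0.255304, i.e. -74.47%.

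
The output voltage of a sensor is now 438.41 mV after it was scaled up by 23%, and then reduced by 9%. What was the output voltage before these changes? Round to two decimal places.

Undoing the 9% decrease: 438.41 ÷ 0.91 ≈ 481.769231.
Undoing the 23% increase: 481.769231 ÷ 1.23 ≈ 391.68 mV.

391.68 mV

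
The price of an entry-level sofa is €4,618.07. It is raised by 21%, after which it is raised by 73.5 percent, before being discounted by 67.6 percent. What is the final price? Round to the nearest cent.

Each change multiplies by a factor: 1.21 × 1.735 × 0.324 = 0.6801894.
€4,618.07 × 0.6801894 = €3141.162262458 ≈ €3,141.16.

€3,141.16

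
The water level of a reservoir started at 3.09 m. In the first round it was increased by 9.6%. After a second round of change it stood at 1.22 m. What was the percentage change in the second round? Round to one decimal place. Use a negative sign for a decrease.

-64.0%

After the first round: 3.09 × 1.096 = 3.38664.
Second-round multiplier: 1.22 ÷ 3.38664 ≈ 0.36024.
That is a change of -64.0%.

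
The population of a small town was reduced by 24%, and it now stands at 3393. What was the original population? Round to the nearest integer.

4464

The overall multiplier applied was 0.76.
So the original population was 3393 ÷ 0.76 ≈ 4464.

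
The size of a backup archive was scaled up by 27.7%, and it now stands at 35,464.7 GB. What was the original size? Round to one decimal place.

The overall multiplier applied was 1.277.
So the original size was 35,464.7 ÷ 1.277 ≈ 27,771.9 GB.

27,771.9 GB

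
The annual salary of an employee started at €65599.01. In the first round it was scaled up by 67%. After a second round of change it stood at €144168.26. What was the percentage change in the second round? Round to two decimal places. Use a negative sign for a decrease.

After the first round: €65599.01 × 1.67 = €109550.3467.
Second-round multiplier: €144168.26 ÷ €109550.3467 ≈ 1.316.
That is a change of 31.60%.

31.60%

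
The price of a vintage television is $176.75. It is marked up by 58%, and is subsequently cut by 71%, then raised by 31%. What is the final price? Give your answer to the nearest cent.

58% increase: $176.75 × 1.58 = $279.265.
Apply the 71% decrease: $279.265 × 0.29 = $80.98685.
After the 31% increase: $80.98685 × 1.31 = $106.0927735 ≈ $106.09.

$106.09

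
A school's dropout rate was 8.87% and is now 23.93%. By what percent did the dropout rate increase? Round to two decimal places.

The change is 23.93 − 8.87 = 15.06 percentage points.
Relative to the original 8.87%, that is 15.06 ÷ 8.87 ≈ 169.79%.
So the dropout rate rose by 169.79%.

169.79%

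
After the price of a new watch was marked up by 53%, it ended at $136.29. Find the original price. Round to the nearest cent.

$89.08

The overall multiplier applied was 1.53.
So the original price was $136.29 ÷ 1.53 ≈ $89.08.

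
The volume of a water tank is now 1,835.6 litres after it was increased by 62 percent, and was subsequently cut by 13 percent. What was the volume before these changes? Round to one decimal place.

1,302.4 litres

The overall multiplier applied was 1.62 × 0.87 = 1.4094.
So the original volume was 1,835.6 ÷ 1.4094 ≈ 1,302.4 litres.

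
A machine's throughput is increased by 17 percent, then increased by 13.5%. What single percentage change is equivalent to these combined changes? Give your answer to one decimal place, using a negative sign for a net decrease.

A 17% increase multiplies by 1.17.
Then a 13.5% increase: 1.17 × 1.135 = 1.32795.
Overall factor 1.32795, i.e. 32.8%.

32.8%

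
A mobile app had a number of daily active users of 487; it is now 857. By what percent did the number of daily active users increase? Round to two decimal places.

75.98%

Change: 857 − 487 = 370.
Relative to the original: 370 ÷ 487 ≈ 75.98%.
So the number of daily active users increased by 75.98%.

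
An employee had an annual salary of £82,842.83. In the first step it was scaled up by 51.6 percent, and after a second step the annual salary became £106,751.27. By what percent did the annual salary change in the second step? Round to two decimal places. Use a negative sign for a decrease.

After the first step: £82,842.83 × 1.516 = £125589.73028.
Second-step multiplier: £106,751.27 ÷ £125589.73028 ≈ 0.85.
That is a change of -15.00%.

-15.00%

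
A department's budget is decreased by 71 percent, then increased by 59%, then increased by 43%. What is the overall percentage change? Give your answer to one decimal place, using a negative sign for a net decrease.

-34.1%

The combined multiplier is 0.29 × 1.59 × 1.43 = 0.659373.
That corresponds to a decrease of 34.1%.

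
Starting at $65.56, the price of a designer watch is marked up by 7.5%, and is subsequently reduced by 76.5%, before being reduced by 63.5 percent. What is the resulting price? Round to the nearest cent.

$6.05

Each change multiplies by a factor: 1.075 × 0.235 × 0.365 = 0.092208125.
$65.56 × 0.092208125 = $6.045164675 ≈ $6.05.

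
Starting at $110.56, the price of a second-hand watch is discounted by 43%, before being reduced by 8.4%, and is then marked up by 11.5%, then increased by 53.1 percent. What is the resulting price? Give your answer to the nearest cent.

$98.54

After the 43% decrease: $110.56 × 0.57 = $63.0192.
Apply the 8.4% decrease: $63.0192 × 0.916 = $57.7255872.
Apply the 11.5% increase: $57.7255872 × 1.115 = $64.364029728.
After the 53.1% increase: $64.364029728 × 1.531 = $98.541329513568 ≈ $98.54.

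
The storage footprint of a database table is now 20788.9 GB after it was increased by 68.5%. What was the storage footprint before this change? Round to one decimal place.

The overall multiplier applied was 1.685.
So the original storage footprint was 20788.9 ÷ 1.685 ≈ 12337.6 GB.

12337.6 GB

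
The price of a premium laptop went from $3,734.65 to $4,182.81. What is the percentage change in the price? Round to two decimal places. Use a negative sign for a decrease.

12.00%

Change: $4,182.81 − $3,734.65 = $448.16.
Relative to the original: $448.16 ÷ $3,734.65 ≈ 12.00%.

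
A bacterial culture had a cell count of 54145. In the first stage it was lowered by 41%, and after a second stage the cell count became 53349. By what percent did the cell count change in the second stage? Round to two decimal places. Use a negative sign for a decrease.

After the first stage: 54145 × 0.59 = 31945.55.
Second-stage multiplier: 53349 ÷ 31945.55 ≈ 1.669998.
That is a change of 67.00%.

67.00%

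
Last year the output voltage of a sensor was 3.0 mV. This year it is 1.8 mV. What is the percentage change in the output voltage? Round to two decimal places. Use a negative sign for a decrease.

-40.00%

Change: 1.8 − 3.0 = -1.2.
Relative to the original: -1.2 ÷ 3.0 = -40.00%.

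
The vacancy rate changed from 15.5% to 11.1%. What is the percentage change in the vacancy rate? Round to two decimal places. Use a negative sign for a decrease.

-28.39%

The change is 11.1 − 15.5 = -4.4 percentage points.
Relative to the original 15.5%, that is -4.4 ÷ 15.5 ≈ -28.39%.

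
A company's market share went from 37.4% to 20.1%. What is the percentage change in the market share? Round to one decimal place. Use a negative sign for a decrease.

-46.3%

The change is 20.1 − 37.4 = -17.3 percentage points.
Relative to the original 37.4%, that is -17.3 ÷ 37.4 ≈ -46.3%.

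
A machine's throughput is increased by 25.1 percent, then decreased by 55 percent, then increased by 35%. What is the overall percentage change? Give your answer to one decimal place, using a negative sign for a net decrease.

-24.0%

The combined multiplier is 1.251 × 0.45 × 1.35 = 0.7599825.
That corresponds to a decrease of 24.0%.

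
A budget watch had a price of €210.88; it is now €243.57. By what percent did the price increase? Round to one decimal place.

Change: €243.57 − €210.88 = €32.69.
Relative to the original: €32.69 ÷ €210.88 ≈ 15.5%.
So the price increased by 15.5%.

15.5%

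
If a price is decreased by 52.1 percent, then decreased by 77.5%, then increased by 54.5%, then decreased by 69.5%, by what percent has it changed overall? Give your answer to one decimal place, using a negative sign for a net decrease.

-94.9%

The combined multiplier is 0.479 × 0.225 × 1.545 × 0.305 = 0.050786274375.
That corresponds to a decrease of 94.9%.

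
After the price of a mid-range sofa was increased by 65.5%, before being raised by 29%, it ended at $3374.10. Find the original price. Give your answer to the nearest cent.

$1580.41

The overall multiplier applied was 1.655 × 1.29 = 2.13495.
So the original price was $3374.10 ÷ 2.13495 ≈ $1580.41.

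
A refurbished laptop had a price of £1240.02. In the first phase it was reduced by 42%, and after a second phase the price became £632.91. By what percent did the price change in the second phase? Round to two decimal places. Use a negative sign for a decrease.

-12.00%

After the first phase: £1240.02 × 0.58 = £719.2116.
Second-phase multiplier: £632.91 ÷ £719.2116 ≈ 0.880005.
That is a change of -12.00%.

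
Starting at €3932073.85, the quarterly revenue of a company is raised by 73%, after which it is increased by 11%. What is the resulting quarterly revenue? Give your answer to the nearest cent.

73% increase: €3932073.85 × 1.73 = €6802487.7605.
Apply the 11% increase: €6802487.7605 × 1.11 = €7550761.414155 ≈ €7550761.41.

€7550761.41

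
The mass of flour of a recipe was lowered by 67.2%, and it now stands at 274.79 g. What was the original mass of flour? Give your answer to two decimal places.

The overall multiplier applied was 0.328.
So the original mass of flour was 274.79 ÷ 0.328 ≈ 837.77 g.

837.77 g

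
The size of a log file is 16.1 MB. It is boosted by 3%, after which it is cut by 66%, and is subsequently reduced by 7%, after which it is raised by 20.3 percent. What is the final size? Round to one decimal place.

6.3 MB

Apply the 3% increase: 16.1 × 1.03 = 16.583.
66% decrease: 16.583 × 0.34 = 5.63822.
After the 7% decrease: 5.63822 × 0.93 = 5.2435446.
Apply the 20.3% increase: 5.2435446 × 1.203 = 6.3079841538 ≈ 6.3.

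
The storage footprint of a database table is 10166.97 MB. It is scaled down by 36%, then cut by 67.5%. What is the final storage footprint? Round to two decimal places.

Each change multiplies by a factor: 0.64 × 0.325 = 0.208.
10166.97 × 0.208 = 2114.72976 ≈ 2114.73.

2114.73 MB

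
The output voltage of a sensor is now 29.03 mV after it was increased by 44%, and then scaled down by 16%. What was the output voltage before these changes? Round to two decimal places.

Undoing the 16% decrease: 29.03 ÷ 0.84 ≈ 34.559524.
Undoing the 44% increase: 34.559524 ÷ 1.44 ≈ 24.00 mV.

24.00 mV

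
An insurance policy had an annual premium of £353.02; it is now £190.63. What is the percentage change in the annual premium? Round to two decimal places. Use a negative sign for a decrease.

-46.00%

Change: £190.63 − £353.02 = -£162.39.
Relative to the original: -£162.39 ÷ £353.02 ≈ -46.00%.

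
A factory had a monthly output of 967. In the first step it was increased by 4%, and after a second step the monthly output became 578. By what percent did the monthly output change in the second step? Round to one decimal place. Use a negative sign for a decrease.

-42.5%

After the first step: 967 × 1.04 = 1005.68.
Second-step multiplier: 578 ÷ 1005.68 ≈ 0.57474.
That is a change of -42.5%.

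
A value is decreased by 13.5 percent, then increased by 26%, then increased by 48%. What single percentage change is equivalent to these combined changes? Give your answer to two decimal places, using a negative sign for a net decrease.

A 13.5% decrease multiplies by 0.865.
Then a 26% increase: 0.865 × 1.26 = 1.0899.
Then a 48% increase: 1.0899 × 1.48 = 1.613052.
Overall factor 1.613052, i.e. 61.31%.

61.31%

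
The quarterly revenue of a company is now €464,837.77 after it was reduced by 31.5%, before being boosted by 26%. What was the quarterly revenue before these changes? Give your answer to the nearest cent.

The overall multiplier applied was 0.685 × 1.26 = 0.8631.
So the original quarterly revenue was €464,837.77 ÷ 0.8631 ≈ €538,567.69.

€538,567.69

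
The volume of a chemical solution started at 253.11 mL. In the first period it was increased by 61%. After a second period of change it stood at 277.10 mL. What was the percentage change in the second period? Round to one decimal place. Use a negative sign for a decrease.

After the first period: 253.11 × 1.61 = 407.5071.
Second-period multiplier: 277.10 ÷ 407.5071 ≈ 0.67999.
That is a change of -32.0%.

-32.0%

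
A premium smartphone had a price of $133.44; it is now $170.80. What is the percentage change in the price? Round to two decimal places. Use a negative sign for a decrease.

Change: $170.80 − $133.44 = $37.36.
Relative to the original: $37.36 ÷ $133.44 ≈ 28.00%.

28.00%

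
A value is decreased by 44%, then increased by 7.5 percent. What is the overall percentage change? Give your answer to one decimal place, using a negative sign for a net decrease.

A 44% decrease multiplies by 0.56.
Then a 7.5% increase: 0.56 × 1.075 = 0.602.
Overall factor 0.602, i.e. -39.8%.

-39.8%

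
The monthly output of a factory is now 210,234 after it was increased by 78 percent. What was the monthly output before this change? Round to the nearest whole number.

The overall multiplier applied was 1.78.
So the original monthly output was 210,234 ÷ 1.78 ≈ 118,109.

118,109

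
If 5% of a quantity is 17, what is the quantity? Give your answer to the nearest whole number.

340

17 ÷ 0.05 = 340.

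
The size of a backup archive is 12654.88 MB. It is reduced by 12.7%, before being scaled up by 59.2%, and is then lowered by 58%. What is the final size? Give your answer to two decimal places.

7386.94 MB

Each change multiplies by a factor: 0.873 × 1.592 × 0.42 = 0.58372272.
12654.88 × 0.58372272 = 7386.9409748736 ≈ 7386.94.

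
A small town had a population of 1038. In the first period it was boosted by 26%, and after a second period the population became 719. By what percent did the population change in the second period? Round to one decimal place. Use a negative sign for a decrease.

-45.0%

After the first period: 1038 × 1.26 = 1307.88.
Second-period multiplier: 719 ÷ 1307.88 ≈ 0.54974.
That is a change of -45.0%.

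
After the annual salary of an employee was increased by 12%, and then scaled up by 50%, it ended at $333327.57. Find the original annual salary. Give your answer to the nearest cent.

$198409.27

Undoing the 50% increase: $333327.57 ÷ 1.5 = $222218.38.
Undoing the 12% increase: $222218.38 ÷ 1.12 ≈ $198409.27.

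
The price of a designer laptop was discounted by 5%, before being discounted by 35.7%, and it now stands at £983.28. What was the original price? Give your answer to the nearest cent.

£1609.69

The overall multiplier applied was 0.95 × 0.643 = 0.61085.
So the original price was £983.28 ÷ 0.61085 ≈ £1609.69.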